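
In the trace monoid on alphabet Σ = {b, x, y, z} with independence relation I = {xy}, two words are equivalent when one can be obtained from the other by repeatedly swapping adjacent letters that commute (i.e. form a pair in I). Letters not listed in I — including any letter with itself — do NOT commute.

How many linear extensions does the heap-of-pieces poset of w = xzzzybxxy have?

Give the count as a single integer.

3

piece 0:x — minimal
piece 1:z rests on {0:x}
piece 2:z rests on {1:z}
piece 3:z rests on {2:z}
piece 4:y rests on {3:z}
piece 5:b rests on {4:y}
piece 6:x rests on {5:b}
piece 7:x rests on {6:x}
piece 8:y rests on {5:b}
minimal pieces: {0:x}
ways to finish when only these pieces remain (= sum over removing one remaining piece with nothing left below it):
  1 left: {7}→1  {8}→1
  2 left: {6,7}→1  {7,8}→2
  3 left: {6,7,8}→3
  4 left: {5,6,7,8}→3
  5 left: {4,5,6,7,8}→3
  6 left: {3,4,5,6,7,8}→3
  7 left: {2,3,4,5,6,7,8}→3
  placing 0:x first → 3 extensions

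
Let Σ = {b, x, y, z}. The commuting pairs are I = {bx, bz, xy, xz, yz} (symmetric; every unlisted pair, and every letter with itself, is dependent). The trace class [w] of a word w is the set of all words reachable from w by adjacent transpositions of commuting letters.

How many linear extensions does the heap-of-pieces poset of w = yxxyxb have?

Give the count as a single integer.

20

#0=y has no predecessor
#1=x has no predecessor
#2=x depends on [1:x]
#3=y depends on [0:y]
#4=x depends on [2:x]
#5=b depends on [3:y]
sources: [0:y, 1:x]
N(rest) = Σ N(rest − s) over sources s of rest; N(one piece) = 1:
  size 1 → [4]=1  [5]=1
  size 2 → [2,4]=1  [3,5]=1  [4,5]=2
  size 3 → [0,3,5]=1  [1,2,4]=1  [2,4,5]=3  [3,4,5]=3
  size 4 → [0,3,4,5]=4  [1,2,4,5]=4  [2,3,4,5]=6
  first=0(y) contributes 10
  first=1(x) contributes 10
|[w]| = 20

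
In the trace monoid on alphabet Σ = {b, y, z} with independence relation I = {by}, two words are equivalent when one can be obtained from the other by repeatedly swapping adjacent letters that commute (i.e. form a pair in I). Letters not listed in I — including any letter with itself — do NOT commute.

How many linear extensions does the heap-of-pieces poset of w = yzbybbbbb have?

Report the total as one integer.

piece 0:y — minimal
piece 1:z rests on {0:y}
piece 2:b rests on {1:z}
piece 3:y rests on {1:z}
piece 4:b rests on {2:b}
piece 5:b rests on {4:b}
piece 6:b rests on {5:b}
piece 7:b rests on {6:b}
piece 8:b rests on {7:b}
minimal pieces: {0:y}
ways to finish when only these pieces remain (= sum over removing one remaining piece with nothing left below it):
  1 left: {3}→1  {8}→1
  2 left: {3,8}→2  {7,8}→1
  3 left: {3,7,8}→3  {6,7,8}→1
  4 left: {3,6,7,8}→4  {5,6,7,8}→1
  5 left: {3,5,6,7,8}→5  {4,5,6,7,8}→1
  6 left: {2,4,5,6,7,8}→1  {3,4,5,6,7,8}→6
  7 left: {2,3,4,5,6,7,8}→7
  placing 0:y first → 7 extensions

7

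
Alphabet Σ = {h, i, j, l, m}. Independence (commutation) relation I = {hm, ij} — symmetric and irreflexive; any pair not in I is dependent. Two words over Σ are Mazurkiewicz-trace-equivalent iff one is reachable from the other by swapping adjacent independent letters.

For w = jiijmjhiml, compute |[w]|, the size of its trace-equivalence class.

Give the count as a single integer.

0(j) covers ∅
1(i) covers ∅
2(i) covers 1:i
3(j) covers 0:j
4(m) covers 2:i, 3:j
5(j) covers 4:m
6(h) covers 5:j
7(i) covers 6:h
8(m) covers 7:i
9(l) covers 8:m
floor of heap: 0:j, 1:i
completions by unplaced set U, small U first (add the entries for U minus each lowest piece of U):
  |U|=1: {9}:1
  |U|=2: {8,9}:1
  |U|=3: {7,8,9}:1
  |U|=4: {6,7,8,9}:1
  |U|=5: {5,6,7,8,9}:1
  |U|=6: {4,5,6,7,8,9}:1
  |U|=7: {2,4,5,6,7,8,9}:1  {3,4,5,6,7,8,9}:1
  |U|=8: {0,3,4,5,6,7,8,9}:1  {1,2,4,5,6,7,8,9}:1  {2,3,4,5,6,7,8,9}:2
  start at 0(j): 3
  start at 1(i): 3
sum over floor = 6

6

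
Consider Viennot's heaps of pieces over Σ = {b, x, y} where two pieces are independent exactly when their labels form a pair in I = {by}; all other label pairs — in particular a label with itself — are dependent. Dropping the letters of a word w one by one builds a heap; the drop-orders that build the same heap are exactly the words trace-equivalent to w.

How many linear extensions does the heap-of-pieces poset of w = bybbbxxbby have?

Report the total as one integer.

drop 0:b onto floor
drop 1:y onto floor
drop 2:b onto {0:b}
drop 3:b onto {2:b}
drop 4:b onto {3:b}
drop 5:x onto {1:y, 4:b}
drop 6:x onto {5:x}
drop 7:b onto {6:x}
drop 8:b onto {7:b}
drop 9:y onto {6:x}
ground layer = {0:b, 1:y}
drop-orders for the pieces not yet dropped (sum over which currently-grounded one goes next):
  1 to go: {8} 1  {9} 1
  2 to go: {7,8} 1  {8,9} 2
  3 to go: {7,8,9} 3
  4 to go: {6,7,8,9} 3
  5 to go: {5,6,7,8,9} 3
  6 to go: {1,5,6,7,8,9} 3  {4,5,6,7,8,9} 3
  7 to go: {1,4,5,6,7,8,9} 6  {3,4,5,6,7,8,9} 3
  8 to go: {1,3,4,5,6,7,8,9} 9  {2,3,4,5,6,7,8,9} 3
  if 0:b drops first: 12 orders
  if 1:y drops first: 3 orders
heap linearizations: 15

15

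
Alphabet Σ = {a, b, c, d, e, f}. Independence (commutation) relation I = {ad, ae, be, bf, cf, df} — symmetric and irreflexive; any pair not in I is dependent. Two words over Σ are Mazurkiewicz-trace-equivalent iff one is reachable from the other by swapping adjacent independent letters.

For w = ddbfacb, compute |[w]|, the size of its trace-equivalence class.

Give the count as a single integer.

#0=d has no predecessor
#1=d depends on [0:d]
#2=b depends on [1:d]
#3=f has no predecessor
#4=a depends on [2:b, 3:f]
#5=c depends on [4:a]
#6=b depends on [5:c]
sources: [0:d, 3:f]
N(rest) = Σ N(rest − s) over sources s of rest; N(one piece) = 1:
  size 1 → [6]=1
  size 2 → [5,6]=1
  size 3 → [4,5,6]=1
  size 4 → [2,4,5,6]=1  [3,4,5,6]=1
  size 5 → [1,2,4,5,6]=1  [2,3,4,5,6]=2
  first=0(d) contributes 3
  first=3(f) contributes 1
|[w]| = 4

4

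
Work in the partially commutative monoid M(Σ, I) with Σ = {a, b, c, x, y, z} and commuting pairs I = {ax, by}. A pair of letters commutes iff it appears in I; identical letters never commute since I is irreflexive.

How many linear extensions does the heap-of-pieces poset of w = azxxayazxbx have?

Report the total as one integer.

piece 0:a — minimal
piece 1:z rests on {0:a}
piece 2:x rests on {1:z}
piece 3:x rests on {2:x}
piece 4:a rests on {1:z}
piece 5:y rests on {3:x, 4:a}
piece 6:a rests on {5:y}
piece 7:z rests on {6:a}
piece 8:x rests on {7:z}
piece 9:b rests on {8:x}
piece 10:x rests on {9:b}
minimal pieces: {0:a}
ways to finish when only these pieces remain (= sum over removing one remaining piece with nothing left below it):
  1 left: {10}→1
  2 left: {9,10}→1
  3 left: {8,9,10}→1
  4 left: {7,8,9,10}→1
  5 left: {6,7,8,9,10}→1
  6 left: {5,6,7,8,9,10}→1
  7 left: {3,5,6,7,8,9,10}→1  {4,5,6,7,8,9,10}→1
  8 left: {2,3,5,6,7,8,9,10}→1  {3,4,5,6,7,8,9,10}→2
  9 left: {2,3,4,5,6,7,8,9,10}→3
  placing 0:a first → 3 extensions

3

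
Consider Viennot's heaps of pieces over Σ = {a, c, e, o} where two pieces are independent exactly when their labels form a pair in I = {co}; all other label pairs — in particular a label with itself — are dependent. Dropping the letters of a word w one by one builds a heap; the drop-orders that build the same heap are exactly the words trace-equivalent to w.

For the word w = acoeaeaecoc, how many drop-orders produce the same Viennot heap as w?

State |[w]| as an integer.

piece 0:a — minimal
piece 1:c rests on {0:a}
piece 2:o rests on {0:a}
piece 3:e rests on {1:c, 2:o}
piece 4:a rests on {3:e}
piece 5:e rests on {4:a}
piece 6:a rests on {5:e}
piece 7:e rests on {6:a}
piece 8:c rests on {7:e}
piece 9:o rests on {7:e}
piece 10:c rests on {8:c}
minimal pieces: {0:a}
ways to finish when only these pieces remain (= sum over removing one remaining piece with nothing left below it):
  1 left: {9}→1  {10}→1
  2 left: {8,10}→1  {9,10}→2
  3 left: {8,9,10}→3
  4 left: {7,8,9,10}→3
  5 left: {6,7,8,9,10}→3
  6 left: {5,6,7,8,9,10}→3
  7 left: {4,5,6,7,8,9,10}→3
  8 left: {3,4,5,6,7,8,9,10}→3
  9 left: {1,3,4,5,6,7,8,9,10}→3  {2,3,4,5,6,7,8,9,10}→3
  placing 0:a first → 6 extensions

6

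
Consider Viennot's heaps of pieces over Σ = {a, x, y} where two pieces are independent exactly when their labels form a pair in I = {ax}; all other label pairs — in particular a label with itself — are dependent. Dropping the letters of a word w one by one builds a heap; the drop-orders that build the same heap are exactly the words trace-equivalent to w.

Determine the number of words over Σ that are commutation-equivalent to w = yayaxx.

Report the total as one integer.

#0=y has no predecessor
#1=a depends on [0:y]
#2=y depends on [1:a]
#3=a depends on [2:y]
#4=x depends on [2:y]
#5=x depends on [4:x]
sources: [0:y]
N(rest) = Σ N(rest − s) over sources s of rest; N(one piece) = 1:
  size 1 → [3]=1  [5]=1
  size 2 → [3,5]=2  [4,5]=1
  size 3 → [3,4,5]=3
  size 4 → [2,3,4,5]=3
  first=0(y) contributes 3

3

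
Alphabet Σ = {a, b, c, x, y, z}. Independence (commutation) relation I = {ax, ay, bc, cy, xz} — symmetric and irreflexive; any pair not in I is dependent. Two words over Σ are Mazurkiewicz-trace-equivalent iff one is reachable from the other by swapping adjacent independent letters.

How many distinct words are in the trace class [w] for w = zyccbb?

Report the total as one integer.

0(z) covers ∅
1(y) covers 0:z
2(c) covers 0:z
3(c) covers 2:c
4(b) covers 1:y
5(b) covers 4:b
floor of heap: 0:z
completions by unplaced set U, small U first (add the entries for U minus each lowest piece of U):
  |U|=1: {3}:1  {5}:1
  |U|=2: {2,3}:1  {3,5}:2  {4,5}:1
  |U|=3: {1,4,5}:1  {2,3,5}:3  {3,4,5}:3
  |U|=4: {1,3,4,5}:4  {2,3,4,5}:6
  start at 0(z): 10

10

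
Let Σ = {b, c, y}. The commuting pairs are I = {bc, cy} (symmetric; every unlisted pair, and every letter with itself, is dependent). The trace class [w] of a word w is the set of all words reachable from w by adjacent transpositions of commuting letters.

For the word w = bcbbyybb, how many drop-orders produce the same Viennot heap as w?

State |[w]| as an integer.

#0=b has no predecessor
#1=c has no predecessor
#2=b depends on [0:b]
#3=b depends on [2:b]
#4=y depends on [3:b]
#5=y depends on [4:y]
#6=b depends on [5:y]
#7=b depends on [6:b]
sources: [0:b, 1:c]
N(rest) = Σ N(rest − s) over sources s of rest; N(one piece) = 1:
  size 1 → [1]=1  [7]=1
  size 2 → [1,7]=2  [6,7]=1
  size 3 → [1,6,7]=3  [5,6,7]=1
  size 4 → [1,5,6,7]=4  [4,5,6,7]=1
  size 5 → [1,4,5,6,7]=5  [3,4,5,6,7]=1
  size 6 → [1,3,4,5,6,7]=6  [2,3,4,5,6,7]=1
  first=0(b) contributes 7
  first=1(c) contributes 1
|[w]| = 8

8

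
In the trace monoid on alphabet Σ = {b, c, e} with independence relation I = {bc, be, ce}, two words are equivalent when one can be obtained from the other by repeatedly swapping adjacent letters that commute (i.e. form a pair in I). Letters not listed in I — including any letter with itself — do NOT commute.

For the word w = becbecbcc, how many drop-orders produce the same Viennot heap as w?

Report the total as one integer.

1260

0(b) covers ∅
1(e) covers ∅
2(c) covers ∅
3(b) covers 0:b
4(e) covers 1:e
5(c) covers 2:c
6(b) covers 3:b
7(c) covers 5:c
8(c) covers 7:c
floor of heap: 0:b, 1:e, 2:c
completions by unplaced set U, small U first (add the entries for U minus each lowest piece of U):
  |U|=1: {4}:1  {6}:1  {8}:1
  |U|=2: {1,4}:1  {3,6}:1  {4,6}:2  {4,8}:2  {6,8}:2  {7,8}:1
  |U|=3: {0,3,6}:1  {1,4,6}:3  {1,4,8}:3  {3,4,6}:3  {3,6,8}:3  {4,6,8}:6  {4,7,8}:3  {5,7,8}:1  {6,7,8}:3
  |U|=4: {0,3,4,6}:4  {0,3,6,8}:4  {1,3,4,6}:6  {1,4,6,8}:12  {1,4,7,8}:6  {2,5,7,8}:1  {3,4,6,8}:12  {3,6,7,8}:6  {4,5,7,8}:4  {4,6,7,8}:12  {5,6,7,8}:4
  |U|=5: {0,1,3,4,6}:10  {0,3,4,6,8}:20  {0,3,6,7,8}:10  {1,3,4,6,8}:30  {1,4,5,7,8}:10  {1,4,6,7,8}:30  {2,4,5,7,8}:5  {2,5,6,7,8}:5  {3,4,6,7,8}:30  {3,5,6,7,8}:10  {4,5,6,7,8}:20
  |U|=6: {0,1,3,4,6,8}:60  {0,3,4,6,7,8}:60  {0,3,5,6,7,8}:20  {1,2,4,5,7,8}:15  {1,3,4,6,7,8}:90  {1,4,5,6,7,8}:60  {2,3,5,6,7,8}:15  {2,4,5,6,7,8}:30  {3,4,5,6,7,8}:60
  |U|=7: {0,1,3,4,6,7,8}:210  {0,2,3,5,6,7,8}:35  {0,3,4,5,6,7,8}:140  {1,2,4,5,6,7,8}:105  {1,3,4,5,6,7,8}:210  {2,3,4,5,6,7,8}:105
  start at 0(b): 420
  start at 1(e): 280
  start at 2(c): 560
sum over floor = 1260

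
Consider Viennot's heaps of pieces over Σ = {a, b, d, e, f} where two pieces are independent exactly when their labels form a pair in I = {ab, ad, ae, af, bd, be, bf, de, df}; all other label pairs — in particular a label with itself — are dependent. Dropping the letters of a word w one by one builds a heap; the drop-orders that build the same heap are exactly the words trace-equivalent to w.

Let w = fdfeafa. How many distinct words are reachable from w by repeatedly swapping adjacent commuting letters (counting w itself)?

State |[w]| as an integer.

105

drop 0:f onto floor
drop 1:d onto floor
drop 2:f onto {0:f}
drop 3:e onto {2:f}
drop 4:a onto floor
drop 5:f onto {3:e}
drop 6:a onto {4:a}
ground layer = {0:f, 1:d, 4:a}
drop-orders for the pieces not yet dropped (sum over which currently-grounded one goes next):
  1 to go: {1} 1  {5} 1  {6} 1
  2 to go: {1,5} 2  {1,6} 2  {3,5} 1  {4,6} 1  {5,6} 2
  3 to go: {1,3,5} 3  {1,4,6} 3  {1,5,6} 6  {2,3,5} 1  {3,5,6} 3  {4,5,6} 3
  4 to go: {0,2,3,5} 1  {1,2,3,5} 4  {1,3,5,6} 12  {1,4,5,6} 12  {2,3,5,6} 4  {3,4,5,6} 6
  5 to go: {0,1,2,3,5} 5  {0,2,3,5,6} 5  {1,2,3,5,6} 20  {1,3,4,5,6} 30  {2,3,4,5,6} 10
  if 0:f drops first: 60 orders
  if 1:d drops first: 15 orders
  if 4:a drops first: 30 orders
heap linearizations: 105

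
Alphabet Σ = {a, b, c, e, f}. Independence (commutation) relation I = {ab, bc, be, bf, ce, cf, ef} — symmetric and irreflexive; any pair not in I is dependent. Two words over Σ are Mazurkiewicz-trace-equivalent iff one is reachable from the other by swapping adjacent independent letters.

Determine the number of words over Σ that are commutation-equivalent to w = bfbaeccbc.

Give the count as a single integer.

0(b) covers ∅
1(f) covers ∅
2(b) covers 0:b
3(a) covers 1:f
4(e) covers 3:a
5(c) covers 3:a
6(c) covers 5:c
7(b) covers 2:b
8(c) covers 6:c
floor of heap: 0:b, 1:f
completions by unplaced set U, small U first (add the entries for U minus each lowest piece of U):
  |U|=1: {4}:1  {7}:1  {8}:1
  |U|=2: {2,7}:1  {4,7}:2  {4,8}:2  {6,8}:1  {7,8}:2
  |U|=3: {0,2,7}:1  {2,4,7}:3  {2,7,8}:3  {4,6,8}:3  {4,7,8}:6  {5,6,8}:1  {6,7,8}:3
  |U|=4: {0,2,4,7}:4  {0,2,7,8}:4  {2,4,7,8}:12  {2,6,7,8}:6  {4,5,6,8}:4  {4,6,7,8}:12  {5,6,7,8}:4
  |U|=5: {0,2,4,7,8}:20  {0,2,6,7,8}:10  {2,4,6,7,8}:30  {2,5,6,7,8}:10  {3,4,5,6,8}:4  {4,5,6,7,8}:20
  |U|=6: {0,2,4,6,7,8}:60  {0,2,5,6,7,8}:20  {1,3,4,5,6,8}:4  {2,4,5,6,7,8}:60  {3,4,5,6,7,8}:24
  |U|=7: {0,2,4,5,6,7,8}:140  {1,3,4,5,6,7,8}:28  {2,3,4,5,6,7,8}:84
  start at 0(b): 112
  start at 1(f): 224
sum over floor = 336

336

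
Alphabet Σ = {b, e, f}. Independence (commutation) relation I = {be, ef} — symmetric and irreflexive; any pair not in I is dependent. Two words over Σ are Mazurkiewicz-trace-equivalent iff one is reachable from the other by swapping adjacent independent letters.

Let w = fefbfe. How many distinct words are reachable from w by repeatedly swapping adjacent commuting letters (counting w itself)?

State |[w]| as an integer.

#0=f has no predecessor
#1=e has no predecessor
#2=f depends on [0:f]
#3=b depends on [2:f]
#4=f depends on [3:b]
#5=e depends on [1:e]
sources: [0:f, 1:e]
N(rest) = Σ N(rest − s) over sources s of rest; N(one piece) = 1:
  size 1 → [4]=1  [5]=1
  size 2 → [1,5]=1  [3,4]=1  [4,5]=2
  size 3 → [1,4,5]=3  [2,3,4]=1  [3,4,5]=3
  size 4 → [0,2,3,4]=1  [1,3,4,5]=6  [2,3,4,5]=4
  first=0(f) contributes 10
  first=1(e) contributes 5
|[w]| = 15

15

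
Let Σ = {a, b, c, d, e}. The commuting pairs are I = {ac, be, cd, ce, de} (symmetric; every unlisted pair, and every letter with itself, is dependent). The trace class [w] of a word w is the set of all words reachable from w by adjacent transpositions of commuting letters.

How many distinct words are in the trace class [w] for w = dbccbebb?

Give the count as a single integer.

8

piece 0:d — minimal
piece 1:b rests on {0:d}
piece 2:c rests on {1:b}
piece 3:c rests on {2:c}
piece 4:b rests on {3:c}
piece 5:e — minimal
piece 6:b rests on {4:b}
piece 7:b rests on {6:b}
minimal pieces: {0:d, 5:e}
ways to finish when only these pieces remain (= sum over removing one remaining piece with nothing left below it):
  1 left: {5}→1  {7}→1
  2 left: {5,7}→2  {6,7}→1
  3 left: {4,6,7}→1  {5,6,7}→3
  4 left: {3,4,6,7}→1  {4,5,6,7}→4
  5 left: {2,3,4,6,7}→1  {3,4,5,6,7}→5
  6 left: {1,2,3,4,6,7}→1  {2,3,4,5,6,7}→6
  placing 0:d first → 7 extensions
  placing 5:e first → 1 extensions
total linear extensions = 8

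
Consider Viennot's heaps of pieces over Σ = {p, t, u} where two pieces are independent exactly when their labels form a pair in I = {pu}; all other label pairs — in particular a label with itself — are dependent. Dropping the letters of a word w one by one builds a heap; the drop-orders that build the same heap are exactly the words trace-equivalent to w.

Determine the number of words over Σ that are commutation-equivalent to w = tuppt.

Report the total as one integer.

0(t) covers ∅
1(u) covers 0:t
2(p) covers 0:t
3(p) covers 2:p
4(t) covers 1:u, 3:p
floor of heap: 0:t
completions by unplaced set U, small U first (add the entries for U minus each lowest piece of U):
  |U|=1: {4}:1
  |U|=2: {1,4}:1  {3,4}:1
  |U|=3: {1,3,4}:2  {2,3,4}:1
  start at 0(t): 3

3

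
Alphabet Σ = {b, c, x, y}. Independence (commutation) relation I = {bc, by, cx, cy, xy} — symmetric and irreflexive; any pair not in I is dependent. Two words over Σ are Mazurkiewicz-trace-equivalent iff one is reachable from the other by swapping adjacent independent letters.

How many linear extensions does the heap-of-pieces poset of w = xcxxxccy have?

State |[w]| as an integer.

280

#0=x has no predecessor
#1=c has no predecessor
#2=x depends on [0:x]
#3=x depends on [2:x]
#4=x depends on [3:x]
#5=c depends on [1:c]
#6=c depends on [5:c]
#7=y has no predecessor
sources: [0:x, 1:c, 7:y]
N(rest) = Σ N(rest − s) over sources s of rest; N(one piece) = 1:
  size 1 → [4]=1  [6]=1  [7]=1
  size 2 → [3,4]=1  [4,6]=2  [4,7]=2  [5,6]=1  [6,7]=2
  size 3 → [1,5,6]=1  [2,3,4]=1  [3,4,6]=3  [3,4,7]=3  [4,5,6]=3  [4,6,7]=6  [5,6,7]=3
  size 4 → [0,2,3,4]=1  [1,4,5,6]=4  [1,5,6,7]=4  [2,3,4,6]=4  [2,3,4,7]=4  [3,4,5,6]=6  [3,4,6,7]=12  [4,5,6,7]=12
  size 5 → [0,2,3,4,6]=5  [0,2,3,4,7]=5  [1,3,4,5,6]=10  [1,4,5,6,7]=20  [2,3,4,5,6]=10  [2,3,4,6,7]=20  [3,4,5,6,7]=30
  size 6 → [0,2,3,4,5,6]=15  [0,2,3,4,6,7]=30  [1,2,3,4,5,6]=20  [1,3,4,5,6,7]=60  [2,3,4,5,6,7]=60
  first=0(x) contributes 140
  first=1(c) contributes 105
  first=7(y) contributes 35
|[w]| = 280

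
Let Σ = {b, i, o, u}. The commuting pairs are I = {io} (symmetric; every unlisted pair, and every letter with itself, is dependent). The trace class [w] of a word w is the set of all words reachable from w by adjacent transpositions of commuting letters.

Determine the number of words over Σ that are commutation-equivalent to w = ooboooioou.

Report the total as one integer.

6

#0=o has no predecessor
#1=o depends on [0:o]
#2=b depends on [1:o]
#3=o depends on [2:b]
#4=o depends on [3:o]
#5=o depends on [4:o]
#6=i depends on [2:b]
#7=o depends on [5:o]
#8=o depends on [7:o]
#9=u depends on [6:i, 8:o]
sources: [0:o]
N(rest) = Σ N(rest − s) over sources s of rest; N(one piece) = 1:
  size 1 → [9]=1
  size 2 → [6,9]=1  [8,9]=1
  size 3 → [6,8,9]=2  [7,8,9]=1
  size 4 → [5,7,8,9]=1  [6,7,8,9]=3
  size 5 → [4,5,7,8,9]=1  [5,6,7,8,9]=4
  size 6 → [3,4,5,7,8,9]=1  [4,5,6,7,8,9]=5
  size 7 → [3,4,5,6,7,8,9]=6
  size 8 → [2,3,4,5,6,7,8,9]=6
  first=0(o) contributes 6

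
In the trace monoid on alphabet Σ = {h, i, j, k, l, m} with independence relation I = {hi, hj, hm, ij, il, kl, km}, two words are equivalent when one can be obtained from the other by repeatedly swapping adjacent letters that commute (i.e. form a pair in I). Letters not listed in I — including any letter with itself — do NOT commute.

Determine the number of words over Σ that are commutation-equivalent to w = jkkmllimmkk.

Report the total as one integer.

165

#0=j has no predecessor
#1=k depends on [0:j]
#2=k depends on [1:k]
#3=m depends on [0:j]
#4=l depends on [3:m]
#5=l depends on [4:l]
#6=i depends on [2:k, 3:m]
#7=m depends on [5:l, 6:i]
#8=m depends on [7:m]
#9=k depends on [6:i]
#10=k depends on [9:k]
sources: [0:j]
N(rest) = Σ N(rest − s) over sources s of rest; N(one piece) = 1:
  size 1 → [8]=1  [10]=1
  size 2 → [7,8]=1  [8,10]=2  [9,10]=1
  size 3 → [5,7,8]=1  [7,8,10]=3  [8,9,10]=3
  size 4 → [4,5,7,8]=1  [5,7,8,10]=4  [7,8,9,10]=6
  size 5 → [4,5,7,8,10]=5  [5,7,8,9,10]=10  [6,7,8,9,10]=6
  size 6 → [2,6,7,8,9,10]=6  [4,5,7,8,9,10]=15  [5,6,7,8,9,10]=16
  size 7 → [1,2,6,7,8,9,10]=6  [2,5,6,7,8,9,10]=22  [4,5,6,7,8,9,10]=31
  size 8 → [1,2,5,6,7,8,9,10]=28  [2,4,5,6,7,8,9,10]=53  [3,4,5,6,7,8,9,10]=31
  size 9 → [1,2,4,5,6,7,8,9,10]=81  [2,3,4,5,6,7,8,9,10]=84
  first=0(j) contributes 165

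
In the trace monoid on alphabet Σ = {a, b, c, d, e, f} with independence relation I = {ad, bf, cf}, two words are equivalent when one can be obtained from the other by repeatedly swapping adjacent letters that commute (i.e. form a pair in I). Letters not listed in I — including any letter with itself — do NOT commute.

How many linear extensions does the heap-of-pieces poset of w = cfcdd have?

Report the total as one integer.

3

piece 0:c — minimal
piece 1:f — minimal
piece 2:c rests on {0:c}
piece 3:d rests on {1:f, 2:c}
piece 4:d rests on {3:d}
minimal pieces: {0:c, 1:f}
ways to finish when only these pieces remain (= sum over removing one remaining piece with nothing left below it):
  1 left: {4}→1
  2 left: {3,4}→1
  3 left: {1,3,4}→1  {2,3,4}→1
  placing 0:c first → 2 extensions
  placing 1:f first → 1 extensions
total linear extensions = 3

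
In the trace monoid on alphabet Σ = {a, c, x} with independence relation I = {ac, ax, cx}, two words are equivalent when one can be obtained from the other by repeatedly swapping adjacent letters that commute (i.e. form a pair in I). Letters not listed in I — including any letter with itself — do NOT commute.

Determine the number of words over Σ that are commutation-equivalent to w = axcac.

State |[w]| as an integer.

drop 0:a onto floor
drop 1:x onto floor
drop 2:c onto floor
drop 3:a onto {0:a}
drop 4:c onto {2:c}
ground layer = {0:a, 1:x, 2:c}
drop-orders for the pieces not yet dropped (sum over which currently-grounded one goes next):
  1 to go: {1} 1  {3} 1  {4} 1
  2 to go: {0,3} 1  {1,3} 2  {1,4} 2  {2,4} 1  {3,4} 2
  3 to go: {0,1,3} 3  {0,3,4} 3  {1,2,4} 3  {1,3,4} 6  {2,3,4} 3
  if 0:a drops first: 12 orders
  if 1:x drops first: 6 orders
  if 2:c drops first: 12 orders
heap linearizations: 30

30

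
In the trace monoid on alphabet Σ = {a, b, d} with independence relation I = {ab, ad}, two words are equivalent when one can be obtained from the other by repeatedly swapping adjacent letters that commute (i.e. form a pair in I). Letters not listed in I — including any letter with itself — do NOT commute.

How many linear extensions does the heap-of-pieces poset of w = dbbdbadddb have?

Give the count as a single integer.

10

piece 0:d — minimal
piece 1:b rests on {0:d}
piece 2:b rests on {1:b}
piece 3:d rests on {2:b}
piece 4:b rests on {3:d}
piece 5:a — minimal
piece 6:d rests on {4:b}
piece 7:d rests on {6:d}
piece 8:d rests on {7:d}
piece 9:b rests on {8:d}
minimal pieces: {0:d, 5:a}
ways to finish when only these pieces remain (= sum over removing one remaining piece with nothing left below it):
  1 left: {5}→1  {9}→1
  2 left: {5,9}→2  {8,9}→1
  3 left: {5,8,9}→3  {7,8,9}→1
  4 left: {5,7,8,9}→4  {6,7,8,9}→1
  5 left: {4,6,7,8,9}→1  {5,6,7,8,9}→5
  6 left: {3,4,6,7,8,9}→1  {4,5,6,7,8,9}→6
  7 left: {2,3,4,6,7,8,9}→1  {3,4,5,6,7,8,9}→7
  8 left: {1,2,3,4,6,7,8,9}→1  {2,3,4,5,6,7,8,9}→8
  placing 0:d first → 9 extensions
  placing 5:a first → 1 extensions
total linear extensions = 10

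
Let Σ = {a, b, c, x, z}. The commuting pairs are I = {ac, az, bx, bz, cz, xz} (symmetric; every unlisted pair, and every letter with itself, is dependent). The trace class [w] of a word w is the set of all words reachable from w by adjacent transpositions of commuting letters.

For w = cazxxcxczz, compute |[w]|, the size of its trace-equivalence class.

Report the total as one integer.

0(c) covers ∅
1(a) covers ∅
2(z) covers ∅
3(x) covers 0:c, 1:a
4(x) covers 3:x
5(c) covers 4:x
6(x) covers 5:c
7(c) covers 6:x
8(z) covers 2:z
9(z) covers 8:z
floor of heap: 0:c, 1:a, 2:z
completions by unplaced set U, small U first (add the entries for U minus each lowest piece of U):
  |U|=1: {7}:1  {9}:1
  |U|=2: {6,7}:1  {7,9}:2  {8,9}:1
  |U|=3: {2,8,9}:1  {5,6,7}:1  {6,7,9}:3  {7,8,9}:3
  |U|=4: {2,7,8,9}:4  {4,5,6,7}:1  {5,6,7,9}:4  {6,7,8,9}:6
  |U|=5: {2,6,7,8,9}:10  {3,4,5,6,7}:1  {4,5,6,7,9}:5  {5,6,7,8,9}:10
  |U|=6: {0,3,4,5,6,7}:1  {1,3,4,5,6,7}:1  {2,5,6,7,8,9}:20  {3,4,5,6,7,9}:6  {4,5,6,7,8,9}:15
  |U|=7: {0,1,3,4,5,6,7}:2  {0,3,4,5,6,7,9}:7  {1,3,4,5,6,7,9}:7  {2,4,5,6,7,8,9}:35  {3,4,5,6,7,8,9}:21
  |U|=8: {0,1,3,4,5,6,7,9}:16  {0,3,4,5,6,7,8,9}:28  {1,3,4,5,6,7,8,9}:28  {2,3,4,5,6,7,8,9}:56
  start at 0(c): 84
  start at 1(a): 84
  start at 2(z): 72
sum over floor = 240

240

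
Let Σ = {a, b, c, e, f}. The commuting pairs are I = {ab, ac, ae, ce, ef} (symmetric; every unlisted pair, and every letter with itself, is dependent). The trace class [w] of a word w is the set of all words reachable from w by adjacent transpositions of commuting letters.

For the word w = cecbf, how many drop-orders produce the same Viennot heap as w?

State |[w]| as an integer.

piece 0:c — minimal
piece 1:e — minimal
piece 2:c rests on {0:c}
piece 3:b rests on {1:e, 2:c}
piece 4:f rests on {3:b}
minimal pieces: {0:c, 1:e}
ways to finish when only these pieces remain (= sum over removing one remaining piece with nothing left below it):
  1 left: {4}→1
  2 left: {3,4}→1
  3 left: {1,3,4}→1  {2,3,4}→1
  placing 0:c first → 2 extensions
  placing 1:e first → 1 extensions
total linear extensions = 3

3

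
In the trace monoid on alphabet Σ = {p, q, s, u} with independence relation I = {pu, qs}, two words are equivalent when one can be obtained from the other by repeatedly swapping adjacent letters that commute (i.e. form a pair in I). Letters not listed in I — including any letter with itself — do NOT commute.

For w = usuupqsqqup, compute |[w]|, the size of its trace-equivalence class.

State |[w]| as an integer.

0(u) covers ∅
1(s) covers 0:u
2(u) covers 1:s
3(u) covers 2:u
4(p) covers 1:s
5(q) covers 3:u, 4:p
6(s) covers 3:u, 4:p
7(q) covers 5:q
8(q) covers 7:q
9(u) covers 6:s, 8:q
10(p) covers 6:s, 8:q
floor of heap: 0:u
completions by unplaced set U, small U first (add the entries for U minus each lowest piece of U):
  |U|=1: {9}:1  {10}:1
  |U|=2: {9,10}:2
  |U|=3: {6,9,10}:2  {8,9,10}:2
  |U|=4: {6,8,9,10}:4  {7,8,9,10}:2
  |U|=5: {5,7,8,9,10}:2  {6,7,8,9,10}:6
  |U|=6: {5,6,7,8,9,10}:8
  |U|=7: {3,5,6,7,8,9,10}:8  {4,5,6,7,8,9,10}:8
  |U|=8: {2,3,5,6,7,8,9,10}:8  {3,4,5,6,7,8,9,10}:16
  |U|=9: {2,3,4,5,6,7,8,9,10}:24
  start at 0(u): 24

24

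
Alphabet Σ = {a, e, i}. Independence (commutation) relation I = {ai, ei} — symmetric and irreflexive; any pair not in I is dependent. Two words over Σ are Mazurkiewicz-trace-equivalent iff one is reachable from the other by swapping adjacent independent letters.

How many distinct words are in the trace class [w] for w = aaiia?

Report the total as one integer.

10

piece 0:a — minimal
piece 1:a rests on {0:a}
piece 2:i — minimal
piece 3:i rests on {2:i}
piece 4:a rests on {1:a}
minimal pieces: {0:a, 2:i}
ways to finish when only these pieces remain (= sum over removing one remaining piece with nothing left below it):
  1 left: {3}→1  {4}→1
  2 left: {1,4}→1  {2,3}→1  {3,4}→2
  3 left: {0,1,4}→1  {1,3,4}→3  {2,3,4}→3
  placing 0:a first → 6 extensions
  placing 2:i first → 4 extensions
total linear extensions = 10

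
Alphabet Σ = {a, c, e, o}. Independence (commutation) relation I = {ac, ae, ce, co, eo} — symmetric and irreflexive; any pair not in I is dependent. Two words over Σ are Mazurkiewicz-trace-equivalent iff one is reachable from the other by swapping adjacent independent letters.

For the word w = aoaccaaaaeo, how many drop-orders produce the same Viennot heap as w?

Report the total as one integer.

#0=a has no predecessor
#1=o depends on [0:a]
#2=a depends on [1:o]
#3=c has no predecessor
#4=c depends on [3:c]
#5=a depends on [2:a]
#6=a depends on [5:a]
#7=a depends on [6:a]
#8=a depends on [7:a]
#9=e has no predecessor
#10=o depends on [8:a]
sources: [0:a, 3:c, 9:e]
N(rest) = Σ N(rest − s) over sources s of rest; N(one piece) = 1:
  size 1 → [4]=1  [9]=1  [10]=1
  size 2 → [3,4]=1  [4,9]=2  [4,10]=2  [8,10]=1  [9,10]=2
  size 3 → [3,4,9]=3  [3,4,10]=3  [4,8,10]=3  [4,9,10]=6  [7,8,10]=1  [8,9,10]=3
  size 4 → [3,4,8,10]=6  [3,4,9,10]=12  [4,7,8,10]=4  [4,8,9,10]=12  [6,7,8,10]=1  [7,8,9,10]=4
  size 5 → [3,4,7,8,10]=10  [3,4,8,9,10]=30  [4,6,7,8,10]=5  [4,7,8,9,10]=20  [5,6,7,8,10]=1  [6,7,8,9,10]=5
  size 6 → [2,5,6,7,8,10]=1  [3,4,6,7,8,10]=15  [3,4,7,8,9,10]=60  [4,5,6,7,8,10]=6  [4,6,7,8,9,10]=30  [5,6,7,8,9,10]=6
  size 7 → [1,2,5,6,7,8,10]=1  [2,4,5,6,7,8,10]=7  [2,5,6,7,8,9,10]=7  [3,4,5,6,7,8,10]=21  [3,4,6,7,8,9,10]=105  [4,5,6,7,8,9,10]=42
  size 8 → [0,1,2,5,6,7,8,10]=1  [1,2,4,5,6,7,8,10]=8  [1,2,5,6,7,8,9,10]=8  [2,3,4,5,6,7,8,10]=28  [2,4,5,6,7,8,9,10]=56  [3,4,5,6,7,8,9,10]=168
  size 9 → [0,1,2,4,5,6,7,8,10]=9  [0,1,2,5,6,7,8,9,10]=9  [1,2,3,4,5,6,7,8,10]=36  [1,2,4,5,6,7,8,9,10]=72  [2,3,4,5,6,7,8,9,10]=252
  first=0(a) contributes 360
  first=3(c) contributes 90
  first=9(e) contributes 45
|[w]| = 495

495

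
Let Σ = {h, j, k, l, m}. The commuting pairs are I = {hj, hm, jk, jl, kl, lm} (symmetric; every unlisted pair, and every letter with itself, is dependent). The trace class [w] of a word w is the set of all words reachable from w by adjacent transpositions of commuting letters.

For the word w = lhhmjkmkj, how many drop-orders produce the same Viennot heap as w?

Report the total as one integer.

0(l) covers ∅
1(h) covers 0:l
2(h) covers 1:h
3(m) covers ∅
4(j) covers 3:m
5(k) covers 2:h, 3:m
6(m) covers 4:j, 5:k
7(k) covers 6:m
8(j) covers 6:m
floor of heap: 0:l, 3:m
completions by unplaced set U, small U first (add the entries for U minus each lowest piece of U):
  |U|=1: {7}:1  {8}:1
  |U|=2: {7,8}:2
  |U|=3: {6,7,8}:2
  |U|=4: {4,6,7,8}:2  {5,6,7,8}:2
  |U|=5: {2,5,6,7,8}:2  {4,5,6,7,8}:4
  |U|=6: {1,2,5,6,7,8}:2  {2,4,5,6,7,8}:6  {3,4,5,6,7,8}:4
  |U|=7: {0,1,2,5,6,7,8}:2  {1,2,4,5,6,7,8}:8  {2,3,4,5,6,7,8}:10
  start at 0(l): 18
  start at 3(m): 10
sum over floor = 28

28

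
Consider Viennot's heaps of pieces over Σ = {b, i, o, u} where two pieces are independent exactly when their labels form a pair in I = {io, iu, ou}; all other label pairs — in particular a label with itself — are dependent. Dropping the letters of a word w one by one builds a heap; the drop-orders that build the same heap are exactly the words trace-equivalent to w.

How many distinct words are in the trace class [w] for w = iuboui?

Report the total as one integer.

12

piece 0:i — minimal
piece 1:u — minimal
piece 2:b rests on {0:i, 1:u}
piece 3:o rests on {2:b}
piece 4:u rests on {2:b}
piece 5:i rests on {2:b}
minimal pieces: {0:i, 1:u}
ways to finish when only these pieces remain (= sum over removing one remaining piece with nothing left below it):
  1 left: {3}→1  {4}→1  {5}→1
  2 left: {3,4}→2  {3,5}→2  {4,5}→2
  3 left: {3,4,5}→6
  4 left: {2,3,4,5}→6
  placing 0:i first → 6 extensions
  placing 1:u first → 6 extensions
total linear extensions = 12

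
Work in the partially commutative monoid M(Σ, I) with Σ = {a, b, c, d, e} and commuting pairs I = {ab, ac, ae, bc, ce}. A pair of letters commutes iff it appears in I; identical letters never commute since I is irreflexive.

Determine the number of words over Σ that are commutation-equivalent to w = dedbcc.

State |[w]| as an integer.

3

0(d) covers ∅
1(e) covers 0:d
2(d) covers 1:e
3(b) covers 2:d
4(c) covers 2:d
5(c) covers 4:c
floor of heap: 0:d
completions by unplaced set U, small U first (add the entries for U minus each lowest piece of U):
  |U|=1: {3}:1  {5}:1
  |U|=2: {3,5}:2  {4,5}:1
  |U|=3: {3,4,5}:3
  |U|=4: {2,3,4,5}:3
  start at 0(d): 3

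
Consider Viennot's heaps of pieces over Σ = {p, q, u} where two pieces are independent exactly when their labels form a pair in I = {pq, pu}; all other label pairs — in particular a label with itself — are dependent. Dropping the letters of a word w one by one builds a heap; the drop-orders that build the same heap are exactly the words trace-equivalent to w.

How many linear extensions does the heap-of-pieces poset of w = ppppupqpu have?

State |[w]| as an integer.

0(p) covers ∅
1(p) covers 0:p
2(p) covers 1:p
3(p) covers 2:p
4(u) covers ∅
5(p) covers 3:p
6(q) covers 4:u
7(p) covers 5:p
8(u) covers 6:q
floor of heap: 0:p, 4:u
completions by unplaced set U, small U first (add the entries for U minus each lowest piece of U):
  |U|=1: {7}:1  {8}:1
  |U|=2: {5,7}:1  {6,8}:1  {7,8}:2
  |U|=3: {3,5,7}:1  {4,6,8}:1  {5,7,8}:3  {6,7,8}:3
  |U|=4: {2,3,5,7}:1  {3,5,7,8}:4  {4,6,7,8}:4  {5,6,7,8}:6
  |U|=5: {1,2,3,5,7}:1  {2,3,5,7,8}:5  {3,5,6,7,8}:10  {4,5,6,7,8}:10
  |U|=6: {0,1,2,3,5,7}:1  {1,2,3,5,7,8}:6  {2,3,5,6,7,8}:15  {3,4,5,6,7,8}:20
  |U|=7: {0,1,2,3,5,7,8}:7  {1,2,3,5,6,7,8}:21  {2,3,4,5,6,7,8}:35
  start at 0(p): 56
  start at 4(u): 28
sum over floor = 84

84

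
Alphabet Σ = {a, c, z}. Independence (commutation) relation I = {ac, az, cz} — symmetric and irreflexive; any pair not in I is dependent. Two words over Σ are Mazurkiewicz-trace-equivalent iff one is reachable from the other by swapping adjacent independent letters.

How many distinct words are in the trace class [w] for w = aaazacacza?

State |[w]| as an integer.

drop 0:a onto floor
drop 1:a onto {0:a}
drop 2:a onto {1:a}
drop 3:z onto floor
drop 4:a onto {2:a}
drop 5:c onto floor
drop 6:a onto {4:a}
drop 7:c onto {5:c}
drop 8:z onto {3:z}
drop 9:a onto {6:a}
ground layer = {0:a, 3:z, 5:c}
drop-orders for the pieces not yet dropped (sum over which currently-grounded one goes next):
  1 to go: {7} 1  {8} 1  {9} 1
  2 to go: {3,8} 1  {5,7} 1  {6,9} 1  {7,8} 2  {7,9} 2  {8,9} 2
  3 to go: {3,7,8} 3  {3,8,9} 3  {4,6,9} 1  {5,7,8} 3  {5,7,9} 3  {6,7,9} 3  {6,8,9} 3  {7,8,9} 6
  4 to go: {2,4,6,9} 1  {3,5,7,8} 6  {3,6,8,9} 6  {3,7,8,9} 12  {4,6,7,9} 4  {4,6,8,9} 4  {5,6,7,9} 6  {5,7,8,9} 12  {6,7,8,9} 12
  5 to go: {1,2,4,6,9} 1  {2,4,6,7,9} 5  {2,4,6,8,9} 5  {3,4,6,8,9} 10  {3,5,7,8,9} 30  {3,6,7,8,9} 30  {4,5,6,7,9} 10  {4,6,7,8,9} 20  {5,6,7,8,9} 30
  6 to go: {0,1,2,4,6,9} 1  {1,2,4,6,7,9} 6  {1,2,4,6,8,9} 6  {2,3,4,6,8,9} 15  {2,4,5,6,7,9} 15  {2,4,6,7,8,9} 30  {3,4,6,7,8,9} 60  {3,5,6,7,8,9} 90  {4,5,6,7,8,9} 60
  7 to go: {0,1,2,4,6,7,9} 7  {0,1,2,4,6,8,9} 7  {1,2,3,4,6,8,9} 21  {1,2,4,5,6,7,9} 21  {1,2,4,6,7,8,9} 42  {2,3,4,6,7,8,9} 105  {2,4,5,6,7,8,9} 105  {3,4,5,6,7,8,9} 210
  8 to go: {0,1,2,3,4,6,8,9} 28  {0,1,2,4,5,6,7,9} 28  {0,1,2,4,6,7,8,9} 56  {1,2,3,4,6,7,8,9} 168  {1,2,4,5,6,7,8,9} 168  {2,3,4,5,6,7,8,9} 420
  if 0:a drops first: 756 orders
  if 3:z drops first: 252 orders
  if 5:c drops first: 252 orders
heap linearizations: 1260

1260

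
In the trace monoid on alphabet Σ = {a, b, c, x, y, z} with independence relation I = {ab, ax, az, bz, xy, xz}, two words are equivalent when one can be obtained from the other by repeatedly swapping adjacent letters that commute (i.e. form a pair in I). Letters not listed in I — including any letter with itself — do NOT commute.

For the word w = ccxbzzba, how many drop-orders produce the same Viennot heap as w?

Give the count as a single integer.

piece 0:c — minimal
piece 1:c rests on {0:c}
piece 2:x rests on {1:c}
piece 3:b rests on {2:x}
piece 4:z rests on {1:c}
piece 5:z rests on {4:z}
piece 6:b rests on {3:b}
piece 7:a rests on {1:c}
minimal pieces: {0:c}
ways to finish when only these pieces remain (= sum over removing one remaining piece with nothing left below it):
  1 left: {5}→1  {6}→1  {7}→1
  2 left: {3,6}→1  {4,5}→1  {5,6}→2  {5,7}→2  {6,7}→2
  3 left: {2,3,6}→1  {3,5,6}→3  {3,6,7}→3  {4,5,6}→3  {4,5,7}→3  {5,6,7}→6
  4 left: {2,3,5,6}→4  {2,3,6,7}→4  {3,4,5,6}→6  {3,5,6,7}→12  {4,5,6,7}→12
  5 left: {2,3,4,5,6}→10  {2,3,5,6,7}→20  {3,4,5,6,7}→30
  6 left: {2,3,4,5,6,7}→60
  placing 0:c first → 60 extensions

60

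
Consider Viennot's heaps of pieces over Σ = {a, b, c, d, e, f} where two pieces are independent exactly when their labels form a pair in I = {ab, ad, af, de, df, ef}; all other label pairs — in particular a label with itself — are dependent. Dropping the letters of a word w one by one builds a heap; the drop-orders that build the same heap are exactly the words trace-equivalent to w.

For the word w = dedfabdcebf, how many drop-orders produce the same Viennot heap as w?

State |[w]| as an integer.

54

drop 0:d onto floor
drop 1:e onto floor
drop 2:d onto {0:d}
drop 3:f onto floor
drop 4:a onto {1:e}
drop 5:b onto {1:e, 2:d, 3:f}
drop 6:d onto {5:b}
drop 7:c onto {4:a, 6:d}
drop 8:e onto {7:c}
drop 9:b onto {8:e}
drop 10:f onto {9:b}
ground layer = {0:d, 1:e, 3:f}
drop-orders for the pieces not yet dropped (sum over which currently-grounded one goes next):
  1 to go: {10} 1
  2 to go: {9,10} 1
  3 to go: {8,9,10} 1
  4 to go: {7,8,9,10} 1
  5 to go: {4,7,8,9,10} 1  {6,7,8,9,10} 1
  6 to go: {4,6,7,8,9,10} 2  {5,6,7,8,9,10} 1
  7 to go: {2,5,6,7,8,9,10} 1  {3,5,6,7,8,9,10} 1  {4,5,6,7,8,9,10} 3
  8 to go: {0,2,5,6,7,8,9,10} 1  {1,4,5,6,7,8,9,10} 3  {2,3,5,6,7,8,9,10} 2  {2,4,5,6,7,8,9,10} 4  {3,4,5,6,7,8,9,10} 4
  9 to go: {0,2,3,5,6,7,8,9,10} 3  {0,2,4,5,6,7,8,9,10} 5  {1,2,4,5,6,7,8,9,10} 7  {1,3,4,5,6,7,8,9,10} 7  {2,3,4,5,6,7,8,9,10} 10
  if 0:d drops first: 24 orders
  if 1:e drops first: 18 orders
  if 3:f drops first: 12 orders
heap linearizations: 54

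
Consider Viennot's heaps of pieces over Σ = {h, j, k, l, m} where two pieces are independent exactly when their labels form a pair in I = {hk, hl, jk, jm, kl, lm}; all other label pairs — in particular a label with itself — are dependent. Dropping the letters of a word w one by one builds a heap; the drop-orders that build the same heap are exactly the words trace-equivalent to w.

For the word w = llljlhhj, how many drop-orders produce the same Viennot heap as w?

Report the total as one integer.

0(l) covers ∅
1(l) covers 0:l
2(l) covers 1:l
3(j) covers 2:l
4(l) covers 3:j
5(h) covers 3:j
6(h) covers 5:h
7(j) covers 4:l, 6:h
floor of heap: 0:l
completions by unplaced set U, small U first (add the entries for U minus each lowest piece of U):
  |U|=1: {7}:1
  |U|=2: {4,7}:1  {6,7}:1
  |U|=3: {4,6,7}:2  {5,6,7}:1
  |U|=4: {4,5,6,7}:3
  |U|=5: {3,4,5,6,7}:3
  |U|=6: {2,3,4,5,6,7}:3
  start at 0(l): 3

3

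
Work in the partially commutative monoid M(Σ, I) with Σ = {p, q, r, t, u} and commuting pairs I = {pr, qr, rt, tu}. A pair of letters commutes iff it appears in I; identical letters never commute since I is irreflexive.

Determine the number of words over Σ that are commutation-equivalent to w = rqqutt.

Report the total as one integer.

12

piece 0:r — minimal
piece 1:q — minimal
piece 2:q rests on {1:q}
piece 3:u rests on {0:r, 2:q}
piece 4:t rests on {2:q}
piece 5:t rests on {4:t}
minimal pieces: {0:r, 1:q}
ways to finish when only these pieces remain (= sum over removing one remaining piece with nothing left below it):
  1 left: {3}→1  {5}→1
  2 left: {0,3}→1  {3,5}→2  {4,5}→1
  3 left: {0,3,5}→3  {3,4,5}→3
  4 left: {0,3,4,5}→6  {2,3,4,5}→3
  placing 0:r first → 3 extensions
  placing 1:q first → 9 extensions
total linear extensions = 12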